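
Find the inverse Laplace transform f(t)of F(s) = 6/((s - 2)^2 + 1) 6*exp(2*t)*sin(t)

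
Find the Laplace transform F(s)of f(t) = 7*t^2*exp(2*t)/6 7/(3*(s - 2)^3)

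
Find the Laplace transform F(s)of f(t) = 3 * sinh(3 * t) 9/(s^2 - 9)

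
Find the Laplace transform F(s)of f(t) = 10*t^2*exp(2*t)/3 20/(3*(s - 2)^3)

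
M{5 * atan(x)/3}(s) -5 * pi * sec(pi * s/2)/(6 * s)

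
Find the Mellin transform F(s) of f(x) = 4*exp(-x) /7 4*gamma(s) /7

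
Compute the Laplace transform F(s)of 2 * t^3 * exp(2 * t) 12/(s - 2)^4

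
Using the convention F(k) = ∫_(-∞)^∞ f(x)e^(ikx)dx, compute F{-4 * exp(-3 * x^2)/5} -4 * sqrt(3) * sqrt(pi) * exp(-k^2/12)/15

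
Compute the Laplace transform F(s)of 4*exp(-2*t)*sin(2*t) 8/((s + 2)^2 + 4)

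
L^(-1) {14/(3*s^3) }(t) 7*t^2/3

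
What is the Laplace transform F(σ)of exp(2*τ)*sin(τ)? 1/((σ - 2)^2 + 1)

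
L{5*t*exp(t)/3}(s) 5/(3*(s - 1)^2)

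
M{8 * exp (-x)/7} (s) 8 * gamma (s)/7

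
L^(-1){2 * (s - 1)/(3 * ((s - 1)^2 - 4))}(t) 2 * exp(t) * cosh(2 * t)/3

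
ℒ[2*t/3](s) 2/(3*s^2)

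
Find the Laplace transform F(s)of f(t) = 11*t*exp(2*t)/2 11/(2*(s - 2)^2)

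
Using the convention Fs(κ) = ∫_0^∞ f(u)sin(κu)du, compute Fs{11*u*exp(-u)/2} 11*κ/(κ^2 + 1)^2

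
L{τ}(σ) σ^(-2)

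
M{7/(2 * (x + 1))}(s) 7 * pi * csc(pi * s)/2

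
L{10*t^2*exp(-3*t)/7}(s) 20/(7*(s+3)^3)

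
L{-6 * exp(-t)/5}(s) -6/(5 * s + 5)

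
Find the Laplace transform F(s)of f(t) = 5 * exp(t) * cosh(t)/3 5 * (s - 1)/(3 * s * (s - 2))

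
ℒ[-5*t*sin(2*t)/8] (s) -5*s/(2*(s^2 + 4)^2)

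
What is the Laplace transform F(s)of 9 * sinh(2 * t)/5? 18/(5 * (s^2 - 4))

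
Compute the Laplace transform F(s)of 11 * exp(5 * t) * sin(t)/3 11/(3 * ((s - 5)^2 + 1))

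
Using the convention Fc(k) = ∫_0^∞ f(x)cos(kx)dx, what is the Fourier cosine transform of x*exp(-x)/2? (1 - k^2)/(2*(k^2+1)^2)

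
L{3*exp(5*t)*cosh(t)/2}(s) 3*(s - 5)/(2*((s - 5)^2 - 1))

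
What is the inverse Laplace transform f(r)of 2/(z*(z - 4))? exp(2*r)*sinh(2*r)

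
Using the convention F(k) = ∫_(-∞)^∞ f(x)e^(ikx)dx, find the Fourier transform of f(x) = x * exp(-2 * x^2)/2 sqrt(2) * I * sqrt(pi) * k * exp(-k^2/8)/16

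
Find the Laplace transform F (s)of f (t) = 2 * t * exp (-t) 2/ (s+1)^2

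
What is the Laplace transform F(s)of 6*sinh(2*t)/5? 12/(5*(s^2-4))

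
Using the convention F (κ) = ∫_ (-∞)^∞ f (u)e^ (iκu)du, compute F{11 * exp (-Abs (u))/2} 11/ (κ^2 + 1)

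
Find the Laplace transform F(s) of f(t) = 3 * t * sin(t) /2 3 * s/(s^2 + 1) ^2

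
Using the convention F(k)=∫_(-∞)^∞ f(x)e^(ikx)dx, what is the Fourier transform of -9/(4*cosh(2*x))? -9*pi/(8*cosh(pi*k/4))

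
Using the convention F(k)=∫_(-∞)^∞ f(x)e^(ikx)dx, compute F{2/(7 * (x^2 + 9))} 2 * pi * exp(-3 * Abs(k))/21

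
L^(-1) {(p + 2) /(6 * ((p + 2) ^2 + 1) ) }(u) exp(-2 * u) * cos(u) /6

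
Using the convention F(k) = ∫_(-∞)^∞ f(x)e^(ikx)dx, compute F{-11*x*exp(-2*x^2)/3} -11*sqrt(2)*I*sqrt(pi)*k*exp(-k^2/8)/24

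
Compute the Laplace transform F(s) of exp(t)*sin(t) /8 1/(8*((s - 1) ^2 + 1) ) 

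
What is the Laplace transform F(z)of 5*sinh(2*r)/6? 5/(3*(z^2 - 4))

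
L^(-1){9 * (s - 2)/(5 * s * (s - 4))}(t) 9 * exp(2 * t) * cosh(2 * t)/5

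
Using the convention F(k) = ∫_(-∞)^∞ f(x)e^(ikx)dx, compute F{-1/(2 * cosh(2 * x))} -pi/(4 * cosh(pi * k/4))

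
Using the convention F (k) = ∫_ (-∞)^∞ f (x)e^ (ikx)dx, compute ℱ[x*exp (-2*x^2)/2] sqrt (2)*I*sqrt (pi)*k*exp (-k^2/8)/16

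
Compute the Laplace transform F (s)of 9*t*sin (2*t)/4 9*s/ (s^2 + 4)^2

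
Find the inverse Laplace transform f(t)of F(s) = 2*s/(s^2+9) 2*cos(3*t)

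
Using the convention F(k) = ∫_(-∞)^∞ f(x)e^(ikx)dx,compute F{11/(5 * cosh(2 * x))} 11 * pi/(10 * cosh(pi * k/4))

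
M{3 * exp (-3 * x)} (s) 3^ (1 - s) * gamma (s)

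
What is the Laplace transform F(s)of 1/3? 1/(3*s)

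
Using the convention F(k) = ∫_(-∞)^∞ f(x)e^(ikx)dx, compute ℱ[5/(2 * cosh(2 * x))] 5 * pi/(4 * cosh(pi * k/4))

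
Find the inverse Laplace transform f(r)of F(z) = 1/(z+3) exp(-3 * r)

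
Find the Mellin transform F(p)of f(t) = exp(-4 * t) gamma(p)/4^p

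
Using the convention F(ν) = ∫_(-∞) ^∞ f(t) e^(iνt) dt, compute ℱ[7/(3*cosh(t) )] 7*pi/(3*cosh(pi*ν/2) ) 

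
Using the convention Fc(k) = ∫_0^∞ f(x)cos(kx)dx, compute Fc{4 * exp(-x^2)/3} 2 * sqrt(pi) * exp(-k^2/4)/3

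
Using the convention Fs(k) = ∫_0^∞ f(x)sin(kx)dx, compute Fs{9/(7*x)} 9*pi/14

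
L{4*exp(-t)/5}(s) 4/(5*(s+1))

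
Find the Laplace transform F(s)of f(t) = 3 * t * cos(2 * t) 3 * (s^2 - 4)/(s^2+4)^2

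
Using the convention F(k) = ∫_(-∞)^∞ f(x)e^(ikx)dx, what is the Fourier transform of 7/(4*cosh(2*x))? 7*pi/(8*cosh(pi*k/4))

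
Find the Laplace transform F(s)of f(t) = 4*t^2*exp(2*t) 8/(s - 2)^3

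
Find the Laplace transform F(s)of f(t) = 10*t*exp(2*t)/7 10/(7*(s - 2)^2)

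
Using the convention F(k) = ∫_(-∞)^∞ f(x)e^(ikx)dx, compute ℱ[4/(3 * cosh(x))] 4 * pi/(3 * cosh(pi * k/2))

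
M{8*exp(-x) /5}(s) 8*gamma(s) /5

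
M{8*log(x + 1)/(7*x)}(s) -8*pi*csc(pi*s)/(7*s - 7)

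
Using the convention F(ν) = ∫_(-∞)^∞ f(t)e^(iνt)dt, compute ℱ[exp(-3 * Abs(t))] 6/(ν^2 + 9)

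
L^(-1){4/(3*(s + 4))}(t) 4*exp(-4*t)/3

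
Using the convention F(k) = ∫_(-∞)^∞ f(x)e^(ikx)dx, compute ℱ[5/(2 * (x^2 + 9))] 5 * pi * exp(-3 * Abs(k))/6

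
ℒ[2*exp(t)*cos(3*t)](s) 2*(s - 1)/((s - 1)^2 + 9)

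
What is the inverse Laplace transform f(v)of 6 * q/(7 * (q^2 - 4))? 6 * cosh(2 * v)/7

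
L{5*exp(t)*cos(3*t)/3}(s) 5*(s - 1)/(3*((s - 1)^2 + 9))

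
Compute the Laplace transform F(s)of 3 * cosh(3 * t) 3 * s/(s^2 - 9)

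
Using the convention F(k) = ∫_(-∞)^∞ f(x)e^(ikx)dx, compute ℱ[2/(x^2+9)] 2*pi*exp(-3*Abs(k))/3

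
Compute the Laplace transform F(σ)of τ σ^(-2)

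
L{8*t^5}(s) 960/s^6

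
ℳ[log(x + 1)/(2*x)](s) -pi*csc(pi*s)/(2*s - 2)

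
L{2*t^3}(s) 12/s^4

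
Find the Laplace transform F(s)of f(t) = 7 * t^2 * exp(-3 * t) 14/(s + 3)^3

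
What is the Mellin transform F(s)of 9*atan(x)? -9*pi*sec(pi*s/2)/(2*s)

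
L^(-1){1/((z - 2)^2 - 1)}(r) exp(2*r)*sinh(r)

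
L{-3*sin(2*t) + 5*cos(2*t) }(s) 5*s/(s^2 + 4) - 6/(s^2 + 4) 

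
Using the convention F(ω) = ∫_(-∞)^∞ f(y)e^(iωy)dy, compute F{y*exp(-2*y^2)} sqrt(2)*I*sqrt(pi)*ω*exp(-ω^2/8)/8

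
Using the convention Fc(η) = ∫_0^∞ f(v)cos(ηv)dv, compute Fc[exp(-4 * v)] 4/(η^2+16)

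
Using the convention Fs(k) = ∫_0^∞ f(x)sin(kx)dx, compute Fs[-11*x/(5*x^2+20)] -11*pi*exp(-2*k)/10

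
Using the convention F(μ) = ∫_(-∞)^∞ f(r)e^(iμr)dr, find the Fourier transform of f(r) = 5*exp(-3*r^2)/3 5*sqrt(3)*sqrt(pi)*exp(-μ^2/12)/9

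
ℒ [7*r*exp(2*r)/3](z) 7/(3*(z - 2)^2)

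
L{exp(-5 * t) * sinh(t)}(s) 1/((s + 5)^2-1)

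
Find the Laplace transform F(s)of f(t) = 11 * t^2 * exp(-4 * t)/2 11/(s+4)^3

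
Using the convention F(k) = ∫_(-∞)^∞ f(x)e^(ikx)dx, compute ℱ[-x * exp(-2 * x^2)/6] -sqrt(2) * I * sqrt(pi) * k * exp(-k^2/8)/48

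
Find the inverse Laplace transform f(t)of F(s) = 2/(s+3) 2*exp(-3*t)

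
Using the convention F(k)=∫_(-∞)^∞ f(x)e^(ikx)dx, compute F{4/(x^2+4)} 2*pi*exp(-2*Abs(k))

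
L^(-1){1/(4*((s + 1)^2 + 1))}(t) exp(-t)*sin(t)/4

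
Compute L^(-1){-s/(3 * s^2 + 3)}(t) -cos(t)/3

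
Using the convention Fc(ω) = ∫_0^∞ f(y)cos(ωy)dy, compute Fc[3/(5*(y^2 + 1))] 3*pi*exp(-ω)/10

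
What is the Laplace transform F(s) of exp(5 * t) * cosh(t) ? (s - 5) /((s - 5) ^2-1) 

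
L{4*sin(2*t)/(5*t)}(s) 4*atan(2/s)/5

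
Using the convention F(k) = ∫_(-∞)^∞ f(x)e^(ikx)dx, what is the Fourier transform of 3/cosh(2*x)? 3*pi/(2*cosh(pi*k/4))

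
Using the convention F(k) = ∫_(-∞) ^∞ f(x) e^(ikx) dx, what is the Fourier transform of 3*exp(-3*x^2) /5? sqrt(3)*sqrt(pi)*exp(-k^2/12) /5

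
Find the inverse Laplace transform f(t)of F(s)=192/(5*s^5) 8*t^4/5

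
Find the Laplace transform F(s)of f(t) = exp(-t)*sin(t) 1/((s + 1)^2 + 1)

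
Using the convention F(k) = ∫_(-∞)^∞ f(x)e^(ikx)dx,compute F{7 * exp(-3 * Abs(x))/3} 14/(k^2 + 9)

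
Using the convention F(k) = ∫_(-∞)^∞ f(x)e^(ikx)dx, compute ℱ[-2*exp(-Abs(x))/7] -4/(7*k^2 + 7)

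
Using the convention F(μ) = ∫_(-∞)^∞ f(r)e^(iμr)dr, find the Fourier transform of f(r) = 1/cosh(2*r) pi/(2*cosh(pi*μ/4))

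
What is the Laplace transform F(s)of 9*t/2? 9/(2*s^2)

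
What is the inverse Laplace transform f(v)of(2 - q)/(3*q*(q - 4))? -exp(2*v)*cosh(2*v)/3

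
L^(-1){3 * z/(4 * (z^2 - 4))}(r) 3 * cosh(2 * r)/4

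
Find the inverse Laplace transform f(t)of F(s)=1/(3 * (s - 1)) exp(t)/3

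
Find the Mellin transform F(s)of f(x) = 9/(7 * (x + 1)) 9 * pi * csc(pi * s)/7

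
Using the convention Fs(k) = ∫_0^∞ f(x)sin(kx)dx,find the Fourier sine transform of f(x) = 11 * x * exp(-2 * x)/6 22 * k/(3 * (k^2+4)^2)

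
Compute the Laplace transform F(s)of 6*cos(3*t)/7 6*s/(7*(s^2 + 9))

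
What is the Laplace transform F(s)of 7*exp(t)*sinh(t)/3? 7/(3*s*(s - 2))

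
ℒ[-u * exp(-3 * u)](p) -1/(p + 3)^2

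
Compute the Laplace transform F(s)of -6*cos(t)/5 -6*s/(5*s^2 + 5)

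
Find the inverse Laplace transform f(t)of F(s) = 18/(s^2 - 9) 6*sinh(3*t)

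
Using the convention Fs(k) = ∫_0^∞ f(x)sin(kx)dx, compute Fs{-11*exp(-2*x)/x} -11*atan(k/2)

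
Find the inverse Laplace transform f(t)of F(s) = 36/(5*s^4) 6*t^3/5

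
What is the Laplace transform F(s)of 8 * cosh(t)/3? 8 * s/(3 * (s^2 - 1))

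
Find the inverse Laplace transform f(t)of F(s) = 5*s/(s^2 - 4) 5*cosh(2*t)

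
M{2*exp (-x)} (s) 2*gamma (s)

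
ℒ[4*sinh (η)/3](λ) 4/ (3*(λ^2 - 1))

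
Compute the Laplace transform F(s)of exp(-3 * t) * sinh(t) 1/((s + 3)^2 - 1)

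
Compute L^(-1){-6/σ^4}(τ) -τ^3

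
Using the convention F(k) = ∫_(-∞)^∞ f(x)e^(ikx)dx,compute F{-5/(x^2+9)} -5*pi*exp(-3*Abs(k))/3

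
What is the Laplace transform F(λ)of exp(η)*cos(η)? (λ - 1)/((λ - 1)^2 + 1)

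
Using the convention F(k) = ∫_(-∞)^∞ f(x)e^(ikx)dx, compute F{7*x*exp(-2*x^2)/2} 7*sqrt(2)*I*sqrt(pi)*k*exp(-k^2/8)/16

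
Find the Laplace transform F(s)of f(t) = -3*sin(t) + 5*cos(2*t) 5*s/(s^2 + 4)-3/(s^2 + 1)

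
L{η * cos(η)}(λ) (λ^2 - 1)/(λ^2 + 1)^2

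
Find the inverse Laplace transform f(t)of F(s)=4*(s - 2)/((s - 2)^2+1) 4*exp(2*t)*cos(t)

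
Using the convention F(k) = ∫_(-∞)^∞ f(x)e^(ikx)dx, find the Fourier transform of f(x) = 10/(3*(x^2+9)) 10*pi*exp(-3*Abs(k))/9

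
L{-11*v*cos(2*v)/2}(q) 11*(4 - q^2)/(2*(q^2 + 4)^2)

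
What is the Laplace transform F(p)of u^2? 2/p^3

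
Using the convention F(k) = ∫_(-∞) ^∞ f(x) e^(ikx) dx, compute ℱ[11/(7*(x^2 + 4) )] 11*pi*exp(-2*Abs(k) ) /14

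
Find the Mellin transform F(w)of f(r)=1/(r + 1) pi * csc(pi * w)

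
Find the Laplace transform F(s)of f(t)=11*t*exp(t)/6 11/(6*(s - 1)^2)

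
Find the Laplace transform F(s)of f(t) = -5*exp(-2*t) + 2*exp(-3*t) 2/(s + 3) - 5/(s + 2)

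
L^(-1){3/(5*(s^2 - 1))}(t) 3*sinh(t)/5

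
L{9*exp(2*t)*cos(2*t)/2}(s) 9*(s - 2)/(2*((s - 2)^2 + 4))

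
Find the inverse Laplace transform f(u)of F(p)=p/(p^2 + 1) cos(u)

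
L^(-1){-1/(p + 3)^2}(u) -u * exp(-3 * u)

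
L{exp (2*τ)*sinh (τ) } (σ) 1/ ( (σ - 2) ^2-1) 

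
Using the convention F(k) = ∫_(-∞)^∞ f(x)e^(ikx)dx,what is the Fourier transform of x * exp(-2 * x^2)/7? sqrt(2) * I * sqrt(pi) * k * exp(-k^2/8)/56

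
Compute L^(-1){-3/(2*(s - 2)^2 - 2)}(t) -3*exp(2*t)*sinh(t)/2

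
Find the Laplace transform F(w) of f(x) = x w^(-2) 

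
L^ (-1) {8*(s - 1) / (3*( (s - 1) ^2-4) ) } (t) 8*exp (t)*cosh (2*t) /3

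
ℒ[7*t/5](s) 7/(5*s^2) 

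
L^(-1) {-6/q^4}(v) -v^3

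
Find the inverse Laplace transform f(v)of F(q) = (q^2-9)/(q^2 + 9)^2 v * cos(3 * v)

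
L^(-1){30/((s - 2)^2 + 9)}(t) 10*exp(2*t)*sin(3*t)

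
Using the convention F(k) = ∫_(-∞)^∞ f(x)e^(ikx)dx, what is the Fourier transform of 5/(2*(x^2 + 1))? 5*pi*exp(-Abs(k))/2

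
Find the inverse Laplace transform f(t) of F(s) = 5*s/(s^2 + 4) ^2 5*t*sin(2*t) /4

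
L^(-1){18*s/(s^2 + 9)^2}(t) 3*t*sin(3*t)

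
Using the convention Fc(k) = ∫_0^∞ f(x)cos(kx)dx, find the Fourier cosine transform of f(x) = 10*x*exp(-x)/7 10*(1 - k^2)/(7*(k^2+1)^2)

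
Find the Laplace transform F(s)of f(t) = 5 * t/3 5/(3 * s^2)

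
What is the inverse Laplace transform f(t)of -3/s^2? -3 * t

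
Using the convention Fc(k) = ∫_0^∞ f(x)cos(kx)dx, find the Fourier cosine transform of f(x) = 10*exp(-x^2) 5*sqrt(pi)*exp(-k^2/4)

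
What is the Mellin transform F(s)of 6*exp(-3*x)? 6*gamma(s)/3^s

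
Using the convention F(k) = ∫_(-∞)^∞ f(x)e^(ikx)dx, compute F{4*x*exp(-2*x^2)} sqrt(2)*I*sqrt(pi)*k*exp(-k^2/8)/2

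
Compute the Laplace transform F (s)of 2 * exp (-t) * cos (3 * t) 2 * (s+1)/ ( (s+1)^2+9)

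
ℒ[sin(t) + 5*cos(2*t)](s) 1/(s^2 + 1) + 5*s/(s^2 + 4)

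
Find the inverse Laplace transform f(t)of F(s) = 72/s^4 12*t^3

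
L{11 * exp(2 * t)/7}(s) 11/(7 * (s - 2))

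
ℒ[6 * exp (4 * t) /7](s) 6/ (7 * (s - 4) ) 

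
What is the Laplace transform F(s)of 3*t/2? 3/(2*s^2)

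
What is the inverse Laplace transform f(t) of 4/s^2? 4*t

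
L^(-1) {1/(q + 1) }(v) exp(-v) 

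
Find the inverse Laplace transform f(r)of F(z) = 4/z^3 2 * r^2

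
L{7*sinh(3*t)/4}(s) 21/(4*(s^2 - 9))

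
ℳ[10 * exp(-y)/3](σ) 10 * gamma(σ)/3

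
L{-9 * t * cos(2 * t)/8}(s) 9 * (4 - s^2)/(8 * (s^2 + 4)^2)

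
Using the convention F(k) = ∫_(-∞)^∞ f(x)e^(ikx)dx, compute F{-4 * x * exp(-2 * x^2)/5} -sqrt(2) * I * sqrt(pi) * k * exp(-k^2/8)/10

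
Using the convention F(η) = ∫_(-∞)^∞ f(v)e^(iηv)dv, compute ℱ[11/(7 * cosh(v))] 11 * pi/(7 * cosh(pi * η/2))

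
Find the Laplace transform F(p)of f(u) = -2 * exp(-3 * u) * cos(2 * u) 2 * (-p - 3)/((p + 3)^2 + 4)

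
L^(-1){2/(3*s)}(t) 2/3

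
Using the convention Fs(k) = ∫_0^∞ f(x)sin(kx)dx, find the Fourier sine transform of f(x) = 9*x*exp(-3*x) 54*k/(k^2 + 9)^2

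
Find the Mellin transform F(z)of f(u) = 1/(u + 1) pi * csc(pi * z)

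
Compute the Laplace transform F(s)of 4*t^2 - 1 8/s^3 - 1/s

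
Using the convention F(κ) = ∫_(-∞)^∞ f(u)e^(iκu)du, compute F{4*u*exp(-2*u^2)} sqrt(2)*I*sqrt(pi)*κ*exp(-κ^2/8)/2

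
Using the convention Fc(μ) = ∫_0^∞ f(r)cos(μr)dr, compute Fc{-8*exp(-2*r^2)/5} -2*sqrt(2)*sqrt(pi)*exp(-μ^2/8)/5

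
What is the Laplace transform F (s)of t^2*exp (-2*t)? 2/ (s + 2)^3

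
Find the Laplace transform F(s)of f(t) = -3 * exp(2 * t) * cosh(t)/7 3 * (2 - s)/(7 * ((s - 2)^2 - 1))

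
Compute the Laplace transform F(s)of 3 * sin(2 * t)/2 3/(s^2 + 4)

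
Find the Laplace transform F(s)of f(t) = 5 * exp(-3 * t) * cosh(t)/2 5 * (s + 3)/(2 * ((s + 3)^2 - 1))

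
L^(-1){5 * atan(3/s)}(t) 5 * sin(3 * t)/t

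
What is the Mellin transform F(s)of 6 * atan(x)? -3 * pi * sec(pi * s/2)/s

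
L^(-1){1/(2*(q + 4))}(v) exp(-4*v)/2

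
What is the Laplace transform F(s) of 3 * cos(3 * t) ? 3 * s/(s^2 + 9) 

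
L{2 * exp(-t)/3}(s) 2/(3 * (s + 1))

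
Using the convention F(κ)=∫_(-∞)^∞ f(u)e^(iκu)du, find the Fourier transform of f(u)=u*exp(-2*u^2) sqrt(2)*I*sqrt(pi)*κ*exp(-κ^2/8)/8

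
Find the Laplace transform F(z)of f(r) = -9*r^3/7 -54/(7*z^4)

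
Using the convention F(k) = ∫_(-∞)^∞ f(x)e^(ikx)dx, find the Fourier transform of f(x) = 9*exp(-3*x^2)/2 3*sqrt(3)*sqrt(pi)*exp(-k^2/12)/2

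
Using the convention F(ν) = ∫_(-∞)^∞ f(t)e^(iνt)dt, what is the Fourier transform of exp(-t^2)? sqrt(pi) * exp(-ν^2/4)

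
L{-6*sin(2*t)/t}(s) -6*atan(2/s)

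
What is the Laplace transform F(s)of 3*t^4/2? 36/s^5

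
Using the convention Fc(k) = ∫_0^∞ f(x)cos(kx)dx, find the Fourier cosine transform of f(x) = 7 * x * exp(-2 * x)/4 7 * (4 - k^2)/(4 * (k^2 + 4)^2)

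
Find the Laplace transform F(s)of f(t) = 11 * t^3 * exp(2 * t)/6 11/(s - 2)^4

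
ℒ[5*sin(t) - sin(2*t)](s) 5/(s^2 + 1) - 2/(s^2 + 4) 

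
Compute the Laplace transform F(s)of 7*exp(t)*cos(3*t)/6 7*(s - 1)/(6*((s - 1)^2 + 9))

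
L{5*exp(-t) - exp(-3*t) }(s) 5/(s + 1) - 1/(s + 3) 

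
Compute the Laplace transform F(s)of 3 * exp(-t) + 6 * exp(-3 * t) 6/(s + 3) + 3/(s + 1)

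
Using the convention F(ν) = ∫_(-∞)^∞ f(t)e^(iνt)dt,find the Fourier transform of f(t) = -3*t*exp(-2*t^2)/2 -3*sqrt(2)*I*sqrt(pi)*ν*exp(-ν^2/8)/16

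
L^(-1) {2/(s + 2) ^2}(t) 2 * t * exp(-2 * t) 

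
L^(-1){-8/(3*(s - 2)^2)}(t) -8*t*exp(2*t)/3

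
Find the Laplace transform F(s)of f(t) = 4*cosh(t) 4*s/(s^2-1)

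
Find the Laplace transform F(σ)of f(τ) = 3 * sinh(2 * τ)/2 3/(σ^2 - 4)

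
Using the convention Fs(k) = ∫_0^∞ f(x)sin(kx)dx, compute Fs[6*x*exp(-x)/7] 12*k/(7*(k^2 + 1)^2)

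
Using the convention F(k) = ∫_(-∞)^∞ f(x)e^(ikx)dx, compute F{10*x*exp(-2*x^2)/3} 5*sqrt(2)*I*sqrt(pi)*k*exp(-k^2/8)/12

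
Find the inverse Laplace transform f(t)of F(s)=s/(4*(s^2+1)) cos(t)/4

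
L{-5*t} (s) -5/s^2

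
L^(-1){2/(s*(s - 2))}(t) 2*exp(t)*sinh(t)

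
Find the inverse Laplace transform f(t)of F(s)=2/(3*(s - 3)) 2*exp(3*t)/3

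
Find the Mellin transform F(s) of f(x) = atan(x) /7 -pi*sec(pi*s/2) /(14*s) 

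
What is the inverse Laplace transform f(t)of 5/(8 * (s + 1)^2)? 5 * t * exp(-t)/8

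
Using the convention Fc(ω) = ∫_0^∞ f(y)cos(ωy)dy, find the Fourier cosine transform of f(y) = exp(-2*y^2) sqrt(2)*sqrt(pi)*exp(-ω^2/8)/4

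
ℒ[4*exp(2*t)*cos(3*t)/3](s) 4*(s - 2)/(3*((s - 2)^2+9))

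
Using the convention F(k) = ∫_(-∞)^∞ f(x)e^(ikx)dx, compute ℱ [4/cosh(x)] 4*pi/cosh(pi*k/2)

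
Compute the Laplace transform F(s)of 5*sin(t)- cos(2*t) 5/(s^2 + 1)- s/(s^2 + 4)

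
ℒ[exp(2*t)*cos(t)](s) (s - 2)/((s - 2)^2 + 1)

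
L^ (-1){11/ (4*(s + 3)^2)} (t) 11*t*exp (-3*t)/4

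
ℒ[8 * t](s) 8/s^2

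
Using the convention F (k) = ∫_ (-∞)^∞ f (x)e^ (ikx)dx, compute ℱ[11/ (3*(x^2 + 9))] 11*pi*exp (-3*Abs (k))/9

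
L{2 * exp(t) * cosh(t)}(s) 2 * (s - 1)/(s * (s - 2))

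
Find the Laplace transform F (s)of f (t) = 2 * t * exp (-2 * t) 2/ (s + 2)^2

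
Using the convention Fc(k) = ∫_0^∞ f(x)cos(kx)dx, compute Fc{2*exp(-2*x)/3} 4/(3*(k^2 + 4))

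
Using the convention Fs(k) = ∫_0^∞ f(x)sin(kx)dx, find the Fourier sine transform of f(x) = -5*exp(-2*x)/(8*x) -5*atan(k/2)/8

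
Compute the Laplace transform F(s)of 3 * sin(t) 3/(s^2 + 1)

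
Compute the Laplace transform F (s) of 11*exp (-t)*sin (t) 11/ ( (s + 1) ^2 + 1) 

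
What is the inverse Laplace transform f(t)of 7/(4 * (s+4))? 7 * exp(-4 * t)/4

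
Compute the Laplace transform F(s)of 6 6/s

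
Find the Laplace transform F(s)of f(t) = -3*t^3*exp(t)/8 -9/(4*(s - 1)^4)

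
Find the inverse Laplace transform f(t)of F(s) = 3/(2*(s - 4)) 3*exp(4*t)/2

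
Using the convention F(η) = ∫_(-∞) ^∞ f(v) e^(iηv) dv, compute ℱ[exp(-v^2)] sqrt(pi)*exp(-η^2/4) 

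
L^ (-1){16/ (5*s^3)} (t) 8*t^2/5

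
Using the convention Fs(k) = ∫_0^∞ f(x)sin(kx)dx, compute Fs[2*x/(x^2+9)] pi*exp(-3*k)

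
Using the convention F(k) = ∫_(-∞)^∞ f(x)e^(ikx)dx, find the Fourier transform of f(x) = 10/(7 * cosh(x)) 10 * pi/(7 * cosh(pi * k/2))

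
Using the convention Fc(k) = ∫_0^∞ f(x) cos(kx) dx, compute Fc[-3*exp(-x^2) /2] -3*sqrt(pi)*exp(-k^2/4) /4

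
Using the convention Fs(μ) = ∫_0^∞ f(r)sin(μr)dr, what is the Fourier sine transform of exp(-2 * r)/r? atan(μ/2)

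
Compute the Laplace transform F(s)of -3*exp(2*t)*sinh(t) -3/((s - 2)^2 - 1)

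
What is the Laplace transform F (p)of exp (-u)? 1/ (p + 1)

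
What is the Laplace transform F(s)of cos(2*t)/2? s/(2*(s^2+4))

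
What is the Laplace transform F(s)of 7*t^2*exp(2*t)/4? 7/(2*(s - 2)^3)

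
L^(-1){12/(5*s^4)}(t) 2*t^3/5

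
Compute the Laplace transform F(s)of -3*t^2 -6/s^3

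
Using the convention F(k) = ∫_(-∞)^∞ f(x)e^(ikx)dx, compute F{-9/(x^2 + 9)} -3 * pi * exp(-3 * Abs(k))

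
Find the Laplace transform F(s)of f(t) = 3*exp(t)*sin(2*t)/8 3/(4*((s - 1)^2 + 4))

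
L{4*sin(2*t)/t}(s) 4*atan(2/s)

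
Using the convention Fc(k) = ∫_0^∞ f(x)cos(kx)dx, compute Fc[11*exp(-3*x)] 33/(k^2 + 9)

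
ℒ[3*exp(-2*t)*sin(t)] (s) 3/((s+2)^2+1)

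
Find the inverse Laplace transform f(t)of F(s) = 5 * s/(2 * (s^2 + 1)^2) 5 * t * sin(t)/4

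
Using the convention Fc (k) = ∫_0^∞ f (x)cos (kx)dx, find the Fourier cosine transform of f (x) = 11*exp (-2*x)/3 22/ (3*(k^2 + 4))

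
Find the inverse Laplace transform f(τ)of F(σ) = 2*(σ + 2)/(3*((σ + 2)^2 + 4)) 2*exp(-2*τ)*cos(2*τ)/3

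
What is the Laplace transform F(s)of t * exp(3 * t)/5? 1/(5 * (s - 3)^2)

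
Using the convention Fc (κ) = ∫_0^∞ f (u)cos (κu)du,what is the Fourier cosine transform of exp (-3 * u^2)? sqrt (3) * sqrt (pi) * exp (-κ^2/12)/6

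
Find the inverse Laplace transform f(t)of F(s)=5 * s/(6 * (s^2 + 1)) 5 * cos(t)/6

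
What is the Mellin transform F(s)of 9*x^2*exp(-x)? 9*gamma(s + 2)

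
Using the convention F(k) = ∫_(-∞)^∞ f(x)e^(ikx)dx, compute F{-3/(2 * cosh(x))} -3 * pi/(2 * cosh(pi * k/2))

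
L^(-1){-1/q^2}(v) -v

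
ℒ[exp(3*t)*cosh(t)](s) (s - 3)/((s - 3)^2 - 1)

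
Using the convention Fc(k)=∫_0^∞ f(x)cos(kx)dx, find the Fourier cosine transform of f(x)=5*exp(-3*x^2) 5*sqrt(3)*sqrt(pi)*exp(-k^2/12)/6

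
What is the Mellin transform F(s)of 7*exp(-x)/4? 7*gamma(s)/4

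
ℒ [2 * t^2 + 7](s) 7/s + 4/s^3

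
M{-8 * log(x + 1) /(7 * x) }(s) 8 * pi * csc(pi * s) /(7 * (s - 1) ) 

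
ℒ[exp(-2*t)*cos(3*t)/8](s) (s + 2)/(8*((s + 2)^2 + 9))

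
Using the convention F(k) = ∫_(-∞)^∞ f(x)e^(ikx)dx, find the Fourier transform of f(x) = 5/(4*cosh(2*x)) 5*pi/(8*cosh(pi*k/4))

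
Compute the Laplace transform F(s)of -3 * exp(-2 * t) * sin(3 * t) -9/((s+2)^2+9)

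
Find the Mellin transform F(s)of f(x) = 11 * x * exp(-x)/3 11 * gamma(s + 1)/3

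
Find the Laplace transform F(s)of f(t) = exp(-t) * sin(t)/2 1/(2 * ((s + 1)^2 + 1))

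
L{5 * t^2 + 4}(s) 10/s^3 + 4/s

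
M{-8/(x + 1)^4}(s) 4*pi*(s - 3)*(s - 2)*(s - 1)/(3*sin(pi*s))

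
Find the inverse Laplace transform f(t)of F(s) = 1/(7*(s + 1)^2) t*exp(-t)/7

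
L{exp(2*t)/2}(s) 1/(2*(s - 2))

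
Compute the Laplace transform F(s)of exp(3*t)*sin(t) 1/((s - 3)^2+1)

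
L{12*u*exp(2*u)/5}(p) 12/(5*(p - 2)^2)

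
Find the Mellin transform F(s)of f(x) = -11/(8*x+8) -11*pi*csc(pi*s)/8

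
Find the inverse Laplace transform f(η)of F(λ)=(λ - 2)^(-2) η*exp(2*η)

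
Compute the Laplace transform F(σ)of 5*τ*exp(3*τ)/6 5/(6*(σ - 3)^2)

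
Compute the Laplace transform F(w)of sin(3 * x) 3/(w^2 + 9)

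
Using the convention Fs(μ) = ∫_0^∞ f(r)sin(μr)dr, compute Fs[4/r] 2 * pi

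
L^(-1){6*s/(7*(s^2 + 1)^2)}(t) 3*t*sin(t)/7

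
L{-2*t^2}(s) -4/s^3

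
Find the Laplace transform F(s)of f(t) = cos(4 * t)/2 s/(2 * (s^2 + 16))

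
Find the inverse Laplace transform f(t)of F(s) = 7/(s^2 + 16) 7*sin(4*t)/4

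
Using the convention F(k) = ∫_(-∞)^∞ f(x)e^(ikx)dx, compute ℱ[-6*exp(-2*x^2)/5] -3*sqrt(2)*sqrt(pi)*exp(-k^2/8)/5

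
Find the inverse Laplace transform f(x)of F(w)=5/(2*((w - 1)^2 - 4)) 5*exp(x)*sinh(2*x)/4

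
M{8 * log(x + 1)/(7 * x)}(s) -8 * pi * csc(pi * s)/(7 * s - 7)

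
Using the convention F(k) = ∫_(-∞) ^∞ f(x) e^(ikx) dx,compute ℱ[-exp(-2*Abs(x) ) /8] -1/(2*k^2 + 8) 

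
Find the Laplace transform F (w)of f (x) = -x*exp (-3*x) -1/ (w + 3)^2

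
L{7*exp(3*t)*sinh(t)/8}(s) 7/(8*((s - 3)^2 - 1))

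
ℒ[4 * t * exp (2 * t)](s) 4/ (s - 2)^2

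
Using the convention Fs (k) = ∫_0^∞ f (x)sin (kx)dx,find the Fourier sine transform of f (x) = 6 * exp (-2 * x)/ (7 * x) 6 * atan (k/2)/7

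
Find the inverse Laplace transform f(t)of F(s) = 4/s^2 4*t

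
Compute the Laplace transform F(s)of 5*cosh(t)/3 5*s/(3*(s^2 - 1))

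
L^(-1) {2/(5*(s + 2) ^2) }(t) 2*t*exp(-2*t) /5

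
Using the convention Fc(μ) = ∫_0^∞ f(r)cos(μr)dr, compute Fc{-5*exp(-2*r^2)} -5*sqrt(2)*sqrt(pi)*exp(-μ^2/8)/4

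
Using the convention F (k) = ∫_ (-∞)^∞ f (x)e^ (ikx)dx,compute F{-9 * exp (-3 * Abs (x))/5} -54/ (5 * k^2+45)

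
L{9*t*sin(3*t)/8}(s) 27*s/(4*(s^2 + 9)^2)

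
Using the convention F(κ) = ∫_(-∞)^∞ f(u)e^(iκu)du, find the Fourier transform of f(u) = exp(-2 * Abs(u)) 4/(κ^2 + 4)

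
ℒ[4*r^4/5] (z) 96/(5*z^5)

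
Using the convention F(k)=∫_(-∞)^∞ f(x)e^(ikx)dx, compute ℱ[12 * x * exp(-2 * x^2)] 3 * sqrt(2) * I * sqrt(pi) * k * exp(-k^2/8)/2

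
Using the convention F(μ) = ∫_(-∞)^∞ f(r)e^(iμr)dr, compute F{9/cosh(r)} 9 * pi/cosh(pi * μ/2)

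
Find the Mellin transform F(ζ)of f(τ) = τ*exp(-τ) gamma(ζ + 1)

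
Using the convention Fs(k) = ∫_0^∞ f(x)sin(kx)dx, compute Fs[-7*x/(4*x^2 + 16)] -7*pi*exp(-2*k)/8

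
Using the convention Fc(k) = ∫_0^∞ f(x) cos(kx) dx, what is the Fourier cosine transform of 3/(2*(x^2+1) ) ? 3*pi*exp(-k) /4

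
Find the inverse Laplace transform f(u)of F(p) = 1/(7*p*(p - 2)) exp(u)*sinh(u)/7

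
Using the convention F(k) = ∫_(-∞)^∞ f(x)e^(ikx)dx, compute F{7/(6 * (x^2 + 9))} 7 * pi * exp(-3 * Abs(k))/18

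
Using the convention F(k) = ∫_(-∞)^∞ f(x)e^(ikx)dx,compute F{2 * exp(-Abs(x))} 4/(k^2 + 1)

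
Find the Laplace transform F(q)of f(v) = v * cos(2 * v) (q^2 - 4)/(q^2 + 4)^2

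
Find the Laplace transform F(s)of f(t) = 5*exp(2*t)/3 5/(3*(s - 2))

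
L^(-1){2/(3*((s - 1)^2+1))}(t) 2*exp(t)*sin(t)/3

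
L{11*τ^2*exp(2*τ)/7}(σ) 22/(7*(σ - 2)^3)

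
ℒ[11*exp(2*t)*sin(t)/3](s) 11/(3*((s - 2)^2 + 1))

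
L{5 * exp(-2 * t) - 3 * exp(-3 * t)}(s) 5/(s+2) - 3/(s+3)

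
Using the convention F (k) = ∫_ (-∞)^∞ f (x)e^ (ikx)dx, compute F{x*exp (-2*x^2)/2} sqrt (2)*I*sqrt (pi)*k*exp (-k^2/8)/16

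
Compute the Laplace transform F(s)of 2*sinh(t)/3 2/(3*(s^2 - 1))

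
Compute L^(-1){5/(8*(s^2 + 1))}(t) 5*sin(t)/8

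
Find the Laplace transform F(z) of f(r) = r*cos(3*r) (z^2 - 9) /(z^2+9) ^2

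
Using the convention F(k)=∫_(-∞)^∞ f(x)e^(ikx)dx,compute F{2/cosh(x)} 2 * pi/cosh(pi * k/2)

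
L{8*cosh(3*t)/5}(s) 8*s/(5*(s^2 - 9))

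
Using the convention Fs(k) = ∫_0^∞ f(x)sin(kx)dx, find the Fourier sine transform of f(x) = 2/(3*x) pi/3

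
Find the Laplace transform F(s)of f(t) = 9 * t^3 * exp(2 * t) 54/(s - 2)^4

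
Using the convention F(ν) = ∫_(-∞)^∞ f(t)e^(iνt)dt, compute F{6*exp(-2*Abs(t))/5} 24/(5*(ν^2 + 4))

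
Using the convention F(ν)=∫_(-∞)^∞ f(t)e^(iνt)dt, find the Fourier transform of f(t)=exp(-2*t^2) sqrt(2)*sqrt(pi)*exp(-ν^2/8)/2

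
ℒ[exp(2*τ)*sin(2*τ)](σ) 2/((σ - 2)^2 + 4)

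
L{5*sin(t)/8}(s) 5/(8*(s^2+1))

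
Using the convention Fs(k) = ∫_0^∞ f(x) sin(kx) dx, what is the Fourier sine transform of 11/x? 11*pi/2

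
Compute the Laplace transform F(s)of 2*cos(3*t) 2*s/(s^2+9)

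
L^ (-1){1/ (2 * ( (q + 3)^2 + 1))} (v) exp (-3 * v) * sin (v)/2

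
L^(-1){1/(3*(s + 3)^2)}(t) t*exp(-3*t)/3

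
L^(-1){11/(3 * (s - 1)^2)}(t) 11 * t * exp(t)/3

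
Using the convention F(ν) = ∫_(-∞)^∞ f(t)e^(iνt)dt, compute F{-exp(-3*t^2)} -sqrt(3)*sqrt(pi)*exp(-ν^2/12)/3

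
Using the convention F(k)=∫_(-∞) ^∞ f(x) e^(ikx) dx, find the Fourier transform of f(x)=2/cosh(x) 2*pi/cosh(pi*k/2) 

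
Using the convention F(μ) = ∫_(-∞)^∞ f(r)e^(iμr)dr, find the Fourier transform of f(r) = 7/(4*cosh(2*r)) 7*pi/(8*cosh(pi*μ/4))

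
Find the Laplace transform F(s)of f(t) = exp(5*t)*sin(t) 1/((s - 5)^2 + 1)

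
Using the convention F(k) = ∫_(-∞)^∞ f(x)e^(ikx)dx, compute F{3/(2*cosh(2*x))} 3*pi/(4*cosh(pi*k/4))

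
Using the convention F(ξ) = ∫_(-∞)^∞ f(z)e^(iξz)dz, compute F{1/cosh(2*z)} pi/(2*cosh(pi*ξ/4))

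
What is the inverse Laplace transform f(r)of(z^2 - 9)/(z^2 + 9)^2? r * cos(3 * r)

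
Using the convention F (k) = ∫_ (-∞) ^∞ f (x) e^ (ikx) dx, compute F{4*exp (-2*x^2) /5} 2*sqrt (2)*sqrt (pi)*exp (-k^2/8) /5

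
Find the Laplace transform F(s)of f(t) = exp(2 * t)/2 1/(2 * (s - 2))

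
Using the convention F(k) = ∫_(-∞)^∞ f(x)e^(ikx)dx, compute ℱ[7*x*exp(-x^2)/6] 7*I*sqrt(pi)*k*exp(-k^2/4)/12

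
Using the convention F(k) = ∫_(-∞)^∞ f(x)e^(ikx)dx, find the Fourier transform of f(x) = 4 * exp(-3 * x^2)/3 4 * sqrt(3) * sqrt(pi) * exp(-k^2/12)/9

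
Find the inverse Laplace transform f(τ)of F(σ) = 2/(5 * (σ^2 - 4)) sinh(2 * τ)/5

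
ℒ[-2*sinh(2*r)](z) -4/(z^2 - 4)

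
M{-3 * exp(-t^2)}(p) -3 * gamma(p/2)/2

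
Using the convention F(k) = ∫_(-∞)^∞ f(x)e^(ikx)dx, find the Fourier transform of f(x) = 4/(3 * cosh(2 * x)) 2 * pi/(3 * cosh(pi * k/4))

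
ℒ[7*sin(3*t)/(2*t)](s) 7*atan(3/s)/2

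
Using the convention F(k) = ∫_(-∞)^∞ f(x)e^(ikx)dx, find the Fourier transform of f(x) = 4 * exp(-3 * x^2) 4 * sqrt(3) * sqrt(pi) * exp(-k^2/12)/3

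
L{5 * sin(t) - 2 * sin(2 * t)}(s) 5/(s^2 + 1) - 4/(s^2 + 4)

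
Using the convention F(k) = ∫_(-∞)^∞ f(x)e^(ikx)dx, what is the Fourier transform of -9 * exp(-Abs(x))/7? -18/(7 * k^2 + 7)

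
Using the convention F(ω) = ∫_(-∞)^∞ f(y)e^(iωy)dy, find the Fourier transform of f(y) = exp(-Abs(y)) 2/(ω^2 + 1)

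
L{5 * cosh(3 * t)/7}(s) 5 * s/(7 * (s^2 - 9))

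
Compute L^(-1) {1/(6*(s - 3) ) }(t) exp(3*t) /6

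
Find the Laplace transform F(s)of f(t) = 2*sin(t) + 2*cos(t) 2/(s^2 + 1) + 2*s/(s^2 + 1)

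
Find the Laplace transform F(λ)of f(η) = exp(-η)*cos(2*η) (λ + 1)/((λ + 1)^2 + 4)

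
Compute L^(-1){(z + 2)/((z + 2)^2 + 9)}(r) exp(-2 * r) * cos(3 * r)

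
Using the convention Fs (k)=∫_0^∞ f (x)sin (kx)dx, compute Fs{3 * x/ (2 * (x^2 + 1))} 3 * pi * exp (-k)/4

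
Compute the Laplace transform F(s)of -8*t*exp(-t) -8/(s + 1)^2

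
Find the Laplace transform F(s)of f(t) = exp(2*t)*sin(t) 1/((s - 2)^2+1)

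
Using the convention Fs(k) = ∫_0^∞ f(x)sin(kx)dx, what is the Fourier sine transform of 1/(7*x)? pi/14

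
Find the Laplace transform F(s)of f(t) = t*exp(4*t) (s - 4)^(-2)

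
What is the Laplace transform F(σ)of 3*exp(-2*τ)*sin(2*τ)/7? 6/(7*((σ + 2)^2 + 4))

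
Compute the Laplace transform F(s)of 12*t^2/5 24/(5*s^3)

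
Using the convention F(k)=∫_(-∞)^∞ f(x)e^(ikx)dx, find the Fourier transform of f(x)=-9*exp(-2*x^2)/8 -9*sqrt(2)*sqrt(pi)*exp(-k^2/8)/16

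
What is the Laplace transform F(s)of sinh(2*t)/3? 2/(3*(s^2 - 4))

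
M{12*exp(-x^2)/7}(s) 6*gamma(s/2)/7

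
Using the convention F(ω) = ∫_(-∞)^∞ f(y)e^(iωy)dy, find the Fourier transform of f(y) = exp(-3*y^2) sqrt(3)*sqrt(pi)*exp(-ω^2/12)/3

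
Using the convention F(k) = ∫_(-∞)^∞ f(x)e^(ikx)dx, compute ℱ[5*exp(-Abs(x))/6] 5/(3*(k^2 + 1))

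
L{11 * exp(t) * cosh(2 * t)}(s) 11 * (s - 1)/((s - 1)^2 - 4)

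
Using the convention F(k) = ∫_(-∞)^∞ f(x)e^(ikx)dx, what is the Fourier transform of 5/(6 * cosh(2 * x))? 5 * pi/(12 * cosh(pi * k/4))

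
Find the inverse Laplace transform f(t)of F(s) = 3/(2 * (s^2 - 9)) sinh(3 * t)/2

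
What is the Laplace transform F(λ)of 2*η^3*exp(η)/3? 4/(λ - 1)^4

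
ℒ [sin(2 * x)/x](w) atan(2/w)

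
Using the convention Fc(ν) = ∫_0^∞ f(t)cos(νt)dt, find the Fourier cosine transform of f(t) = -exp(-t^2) -sqrt(pi) * exp(-ν^2/4)/2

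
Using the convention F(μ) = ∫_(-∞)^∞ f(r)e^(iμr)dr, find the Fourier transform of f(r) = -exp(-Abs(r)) -2/(μ^2 + 1)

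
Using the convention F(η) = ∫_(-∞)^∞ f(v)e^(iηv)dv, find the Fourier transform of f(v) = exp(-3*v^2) sqrt(3)*sqrt(pi)*exp(-η^2/12)/3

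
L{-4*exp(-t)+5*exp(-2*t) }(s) 5/(s+2)-4/(s+1) 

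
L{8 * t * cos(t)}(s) 8 * (s^2 - 1)/(s^2 + 1)^2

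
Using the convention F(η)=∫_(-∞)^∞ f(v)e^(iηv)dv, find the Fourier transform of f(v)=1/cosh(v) pi/cosh(pi*η/2)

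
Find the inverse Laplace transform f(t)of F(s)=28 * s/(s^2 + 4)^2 7 * t * sin(2 * t)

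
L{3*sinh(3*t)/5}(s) 9/(5*(s^2 - 9))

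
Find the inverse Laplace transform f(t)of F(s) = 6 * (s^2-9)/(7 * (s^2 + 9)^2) 6 * t * cos(3 * t)/7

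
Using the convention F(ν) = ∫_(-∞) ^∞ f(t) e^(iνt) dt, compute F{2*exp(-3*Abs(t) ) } 12/(ν^2 + 9) 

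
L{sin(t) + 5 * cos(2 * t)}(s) 5 * s/(s^2 + 4) + 1/(s^2 + 1)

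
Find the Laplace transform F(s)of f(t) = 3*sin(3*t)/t 3*atan(3/s)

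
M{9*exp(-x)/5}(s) 9*gamma(s)/5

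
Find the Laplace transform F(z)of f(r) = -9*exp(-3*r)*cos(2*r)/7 9*(-z - 3)/(7*((z + 3)^2 + 4))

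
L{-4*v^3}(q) -24/q^4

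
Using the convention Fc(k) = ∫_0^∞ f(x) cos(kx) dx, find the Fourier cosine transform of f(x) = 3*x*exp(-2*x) 3*(4 - k^2) /(k^2+4) ^2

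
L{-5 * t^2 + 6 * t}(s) 6/s^2 - 10/s^3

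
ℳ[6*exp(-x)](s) 6*gamma(s)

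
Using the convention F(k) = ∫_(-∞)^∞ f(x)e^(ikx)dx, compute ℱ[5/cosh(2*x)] 5*pi/(2*cosh(pi*k/4))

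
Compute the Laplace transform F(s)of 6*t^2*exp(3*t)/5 12/(5*(s - 3)^3)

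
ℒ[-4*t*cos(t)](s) 4*(1 - s^2)/(s^2 + 1)^2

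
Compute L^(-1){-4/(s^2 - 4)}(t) -2*sinh(2*t)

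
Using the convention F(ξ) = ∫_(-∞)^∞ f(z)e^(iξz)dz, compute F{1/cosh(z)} pi/cosh(pi * ξ/2)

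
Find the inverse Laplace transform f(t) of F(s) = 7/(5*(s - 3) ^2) 7*t*exp(3*t) /5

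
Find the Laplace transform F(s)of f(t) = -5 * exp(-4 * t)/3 -5/(3 * s + 12)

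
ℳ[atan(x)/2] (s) -pi*sec(pi*s/2)/(4*s)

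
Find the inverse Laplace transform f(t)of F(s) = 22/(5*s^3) 11*t^2/5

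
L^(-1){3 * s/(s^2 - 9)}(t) 3 * cosh(3 * t)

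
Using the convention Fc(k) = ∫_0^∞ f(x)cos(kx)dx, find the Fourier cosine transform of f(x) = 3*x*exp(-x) 3*(1 - k^2)/(k^2 + 1)^2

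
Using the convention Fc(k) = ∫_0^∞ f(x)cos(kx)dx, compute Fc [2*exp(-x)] 2/(k^2 + 1)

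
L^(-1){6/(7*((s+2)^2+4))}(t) 3*exp(-2*t)*sin(2*t)/7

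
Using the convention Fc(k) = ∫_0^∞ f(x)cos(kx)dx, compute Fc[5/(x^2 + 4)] 5 * pi * exp(-2 * k)/4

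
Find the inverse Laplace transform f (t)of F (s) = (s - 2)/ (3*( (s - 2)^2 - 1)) exp (2*t)*cosh (t)/3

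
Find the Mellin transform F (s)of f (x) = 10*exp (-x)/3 10*gamma (s)/3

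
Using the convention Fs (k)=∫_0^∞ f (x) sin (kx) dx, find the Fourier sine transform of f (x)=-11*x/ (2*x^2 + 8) -11*pi*exp (-2*k) /4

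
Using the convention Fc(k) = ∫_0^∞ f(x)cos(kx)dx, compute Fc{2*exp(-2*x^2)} sqrt(2)*sqrt(pi)*exp(-k^2/8)/2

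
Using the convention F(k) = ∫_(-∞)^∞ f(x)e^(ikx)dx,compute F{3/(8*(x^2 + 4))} 3*pi*exp(-2*Abs(k))/16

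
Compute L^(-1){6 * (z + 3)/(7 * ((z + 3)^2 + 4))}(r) 6 * exp(-3 * r) * cos(2 * r)/7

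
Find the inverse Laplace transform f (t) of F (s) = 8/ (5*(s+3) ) 8*exp (-3*t) /5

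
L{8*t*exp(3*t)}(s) 8/(s - 3)^2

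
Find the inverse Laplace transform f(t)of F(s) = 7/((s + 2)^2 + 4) 7*exp(-2*t)*sin(2*t)/2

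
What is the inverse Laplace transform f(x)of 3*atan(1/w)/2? 3*sin(x)/(2*x)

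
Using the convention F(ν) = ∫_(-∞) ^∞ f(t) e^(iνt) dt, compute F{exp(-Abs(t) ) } 2/(ν^2 + 1) 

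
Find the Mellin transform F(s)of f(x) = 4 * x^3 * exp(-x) 4 * gamma(s + 3)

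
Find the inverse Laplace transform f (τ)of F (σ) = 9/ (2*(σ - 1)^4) 3*τ^3*exp (τ)/4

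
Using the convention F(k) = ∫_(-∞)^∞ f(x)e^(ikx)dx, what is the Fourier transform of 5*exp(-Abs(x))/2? 5/(k^2 + 1)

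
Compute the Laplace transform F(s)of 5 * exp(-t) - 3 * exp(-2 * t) 5/(s + 1) - 3/(s + 2)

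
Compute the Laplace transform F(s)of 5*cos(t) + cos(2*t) s/(s^2 + 4) + 5*s/(s^2 + 1)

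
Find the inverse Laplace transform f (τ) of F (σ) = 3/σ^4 τ^3/2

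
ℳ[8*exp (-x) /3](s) 8*gamma (s) /3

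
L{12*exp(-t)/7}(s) 12/(7*(s + 1))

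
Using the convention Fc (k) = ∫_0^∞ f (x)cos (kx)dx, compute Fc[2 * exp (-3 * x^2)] sqrt (3) * sqrt (pi) * exp (-k^2/12)/3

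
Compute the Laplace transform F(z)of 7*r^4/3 56/z^5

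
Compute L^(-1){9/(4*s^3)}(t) 9*t^2/8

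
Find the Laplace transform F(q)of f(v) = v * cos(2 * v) (q^2 - 4)/(q^2 + 4)^2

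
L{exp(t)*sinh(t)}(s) 1/(s*(s - 2))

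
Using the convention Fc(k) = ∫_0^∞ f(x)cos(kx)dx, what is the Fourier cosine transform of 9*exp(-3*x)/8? 27/(8*(k^2 + 9))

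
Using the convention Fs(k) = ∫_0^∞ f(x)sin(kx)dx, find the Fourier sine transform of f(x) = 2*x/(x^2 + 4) pi*exp(-2*k)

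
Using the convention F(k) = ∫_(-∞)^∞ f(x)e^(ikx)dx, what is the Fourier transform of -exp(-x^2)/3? -sqrt(pi)*exp(-k^2/4)/3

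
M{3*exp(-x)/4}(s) 3*gamma(s)/4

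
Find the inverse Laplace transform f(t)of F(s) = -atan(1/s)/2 -sin(t)/(2*t)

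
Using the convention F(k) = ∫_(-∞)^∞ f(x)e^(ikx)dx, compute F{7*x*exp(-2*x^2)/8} 7*sqrt(2)*I*sqrt(pi)*k*exp(-k^2/8)/64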